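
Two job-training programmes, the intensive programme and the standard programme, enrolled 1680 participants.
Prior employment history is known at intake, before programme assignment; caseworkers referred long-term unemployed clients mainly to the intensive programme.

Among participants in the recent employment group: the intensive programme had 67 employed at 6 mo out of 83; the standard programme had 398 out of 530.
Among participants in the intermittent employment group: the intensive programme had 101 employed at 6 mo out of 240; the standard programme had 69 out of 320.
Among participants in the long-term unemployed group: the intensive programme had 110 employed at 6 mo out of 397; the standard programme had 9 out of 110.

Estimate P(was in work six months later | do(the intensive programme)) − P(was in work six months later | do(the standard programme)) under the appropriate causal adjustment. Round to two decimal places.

Here prior employment history is a common cause — it drives both which programme a case falls under and the outcome. The crude comparison mixes populations; the stratum-specific rates are the causally relevant ones.
Adjusting over the population distribution of prior employment history: 0.365·(0.807−0.751) + 0.333·(0.421−0.216) + 0.302·(0.277−0.082) = +0.148.

+0.15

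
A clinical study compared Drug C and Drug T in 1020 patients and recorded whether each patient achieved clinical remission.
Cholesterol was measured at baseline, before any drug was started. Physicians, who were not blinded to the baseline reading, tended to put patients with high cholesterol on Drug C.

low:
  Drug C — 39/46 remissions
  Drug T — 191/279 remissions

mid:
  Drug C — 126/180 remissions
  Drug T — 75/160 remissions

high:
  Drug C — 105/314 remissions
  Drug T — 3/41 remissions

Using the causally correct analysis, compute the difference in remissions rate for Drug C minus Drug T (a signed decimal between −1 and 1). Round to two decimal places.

Within every cholesterol level Drug C has the higher rate, yet pooled Drug T does — Simpson's reversal.
The imbalance in cholesterol arose from how patients were allocated, not from anything the drug did; and cholesterol independently affects the outcome. The pooled gap is confounded — condition on cholesterol.
Adjusting over the population distribution of cholesterol: 0.319·(0.848−0.685) + 0.333·(0.700−0.469) + 0.348·(0.334−0.073) = +0.220.

+0.22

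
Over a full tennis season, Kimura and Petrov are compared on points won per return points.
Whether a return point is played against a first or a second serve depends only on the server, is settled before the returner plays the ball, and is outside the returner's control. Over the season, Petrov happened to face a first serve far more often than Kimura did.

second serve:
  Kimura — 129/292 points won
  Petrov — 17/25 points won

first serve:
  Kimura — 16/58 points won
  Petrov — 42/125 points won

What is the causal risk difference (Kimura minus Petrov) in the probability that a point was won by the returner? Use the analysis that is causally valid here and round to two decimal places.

-0.17

Petrov is higher inside every serve type stratum but Kimura is higher in aggregate. Whether to stratify depends on how serve type relates to the player.
Here serve type is a common cause — it drives both which player a case falls under and the outcome. The crude comparison mixes populations; the stratum-specific rates are the causally relevant ones.
Adjusting over the population distribution of serve type: 0.634·(0.442−0.680) + 0.366·(0.276−0.336) = -0.173.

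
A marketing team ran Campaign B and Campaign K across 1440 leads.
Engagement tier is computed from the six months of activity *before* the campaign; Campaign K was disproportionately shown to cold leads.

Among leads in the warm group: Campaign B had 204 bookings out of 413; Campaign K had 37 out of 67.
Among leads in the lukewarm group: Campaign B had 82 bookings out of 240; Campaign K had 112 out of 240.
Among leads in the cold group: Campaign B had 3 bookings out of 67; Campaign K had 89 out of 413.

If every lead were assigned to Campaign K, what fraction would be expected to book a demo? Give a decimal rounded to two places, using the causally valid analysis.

0.41

Here engagement tier is a common cause — it drives both which campaign a case falls under and the outcome. The crude comparison mixes populations; the stratum-specific rates are the causally relevant ones.
Standardising Campaign K to the population engagement tier mix: 0.333·37/67 + 0.333·112/240 + 0.333·89/413 = 0.411.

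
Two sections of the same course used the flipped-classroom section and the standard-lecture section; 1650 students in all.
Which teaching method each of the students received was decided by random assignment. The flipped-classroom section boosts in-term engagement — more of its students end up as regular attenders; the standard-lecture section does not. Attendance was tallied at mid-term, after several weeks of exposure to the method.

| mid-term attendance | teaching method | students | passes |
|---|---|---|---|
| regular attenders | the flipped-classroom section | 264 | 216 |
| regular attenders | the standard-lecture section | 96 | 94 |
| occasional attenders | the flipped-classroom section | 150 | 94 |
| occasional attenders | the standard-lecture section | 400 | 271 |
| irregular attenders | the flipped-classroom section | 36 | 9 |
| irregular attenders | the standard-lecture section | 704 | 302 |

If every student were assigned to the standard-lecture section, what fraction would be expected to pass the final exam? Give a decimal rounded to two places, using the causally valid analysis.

0.56

Mid-term attendance is recorded after the teaching method and is itself shifted by it — it sits on the causal path from teaching method to outcome. Conditioning on a mediator would strip out part of the effect we want; the pooled comparison gives the total causal effect.
So P(outcome | do(the standard-lecture section)) is just the pooled rate for the standard-lecture section: 667/1200 = 0.556.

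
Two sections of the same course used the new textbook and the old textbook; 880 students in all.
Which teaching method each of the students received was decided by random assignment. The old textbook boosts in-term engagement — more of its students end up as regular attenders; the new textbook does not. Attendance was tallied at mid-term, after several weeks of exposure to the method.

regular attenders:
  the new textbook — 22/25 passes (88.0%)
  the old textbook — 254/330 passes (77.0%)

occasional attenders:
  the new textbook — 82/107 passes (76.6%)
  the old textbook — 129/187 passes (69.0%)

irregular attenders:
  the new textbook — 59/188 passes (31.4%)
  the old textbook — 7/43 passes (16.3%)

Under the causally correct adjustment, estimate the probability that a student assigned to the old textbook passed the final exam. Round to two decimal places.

Because the teaching method influences mid-term attendance, mid-term attendance is a post-treatment mediator, not a confounder. Stratifying on it would bias the estimate; the causal effect is the crude pooled difference.
So P(outcome | do(the old textbook)) is just the pooled rate for the old textbook: 390/560 = 0.696.

0.70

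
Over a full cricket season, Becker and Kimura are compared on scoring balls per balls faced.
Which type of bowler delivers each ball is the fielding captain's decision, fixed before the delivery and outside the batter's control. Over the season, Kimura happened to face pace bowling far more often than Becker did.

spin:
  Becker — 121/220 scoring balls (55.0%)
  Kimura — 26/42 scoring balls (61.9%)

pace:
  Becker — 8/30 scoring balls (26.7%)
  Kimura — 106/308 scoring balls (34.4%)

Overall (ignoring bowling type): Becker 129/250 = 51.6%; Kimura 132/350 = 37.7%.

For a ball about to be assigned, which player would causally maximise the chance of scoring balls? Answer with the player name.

Within every bowling type level Kimura has the higher rate, yet pooled Becker does — Simpson's reversal.
Bowling type is set before the player has any effect — it is not caused by the player — and it independently drives the outcome. That makes it a confounder, so the causal comparison is within bowling type levels.
Within each level — spin: 55.0% vs 61.9%; pace: 26.7% vs 34.4% — Kimura is higher every time.

Kimura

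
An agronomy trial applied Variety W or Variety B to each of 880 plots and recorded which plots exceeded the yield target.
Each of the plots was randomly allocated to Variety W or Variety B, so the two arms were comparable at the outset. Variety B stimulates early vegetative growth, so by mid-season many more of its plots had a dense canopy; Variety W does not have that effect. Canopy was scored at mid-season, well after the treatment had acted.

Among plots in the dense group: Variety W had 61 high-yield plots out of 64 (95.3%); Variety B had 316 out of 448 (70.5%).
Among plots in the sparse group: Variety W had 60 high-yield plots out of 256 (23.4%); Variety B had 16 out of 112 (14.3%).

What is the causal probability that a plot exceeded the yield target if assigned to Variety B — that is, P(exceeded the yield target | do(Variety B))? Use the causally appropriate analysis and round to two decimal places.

0.59

The stratified and pooled comparisons disagree (Variety W wins within each mid-season canopy; Variety B wins overall), so the answer turns on the causal role of mid-season canopy.
Stratifying would compare varietys among plots the varietys themselves sorted into mid-season canopy groups — a form of selection on an intermediate. The unconditioned pooled rates give the total causal effect.
So P(outcome | do(Variety B)) is just the pooled rate for Variety B: 332/560 = 0.593.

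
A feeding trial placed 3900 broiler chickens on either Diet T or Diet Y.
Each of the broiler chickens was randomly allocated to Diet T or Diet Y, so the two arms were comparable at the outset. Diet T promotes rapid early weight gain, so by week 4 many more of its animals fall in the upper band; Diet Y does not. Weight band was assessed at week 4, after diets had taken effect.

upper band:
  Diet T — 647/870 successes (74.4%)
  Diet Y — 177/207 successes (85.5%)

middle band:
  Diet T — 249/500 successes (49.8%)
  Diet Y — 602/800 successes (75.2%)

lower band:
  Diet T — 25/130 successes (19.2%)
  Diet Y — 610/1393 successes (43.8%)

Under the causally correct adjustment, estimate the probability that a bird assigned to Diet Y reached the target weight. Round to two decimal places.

0.58

Week-4 weight band lies on the pathway diet → week-4 weight band → outcome, so adjusting for it blocks the indirect effect. For the total causal effect of diet, use the unadjusted pooled rates.
So P(outcome | do(Diet Y)) is just the pooled rate for Diet Y: 1389/2400 = 0.579.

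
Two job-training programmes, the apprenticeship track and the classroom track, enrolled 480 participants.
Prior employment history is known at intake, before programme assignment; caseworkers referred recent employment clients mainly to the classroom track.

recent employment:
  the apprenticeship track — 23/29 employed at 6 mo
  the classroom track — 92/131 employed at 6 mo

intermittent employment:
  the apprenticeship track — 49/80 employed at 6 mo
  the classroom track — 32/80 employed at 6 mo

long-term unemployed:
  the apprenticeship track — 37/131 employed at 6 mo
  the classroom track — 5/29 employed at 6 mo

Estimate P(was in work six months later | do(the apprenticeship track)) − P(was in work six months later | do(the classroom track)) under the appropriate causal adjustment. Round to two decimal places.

+0.14

Prior employment history satisfies the back-door criterion: it is not a descendant of the programme, and it blocks the spurious path from programme to outcome. Adjusting for it (i.e., using the within-prior employment history rates) gives the causal effect.
Adjusting over the population distribution of prior employment history: 0.333·(0.793−0.702) + 0.333·(0.613−0.400) + 0.333·(0.282−0.172) = +0.138.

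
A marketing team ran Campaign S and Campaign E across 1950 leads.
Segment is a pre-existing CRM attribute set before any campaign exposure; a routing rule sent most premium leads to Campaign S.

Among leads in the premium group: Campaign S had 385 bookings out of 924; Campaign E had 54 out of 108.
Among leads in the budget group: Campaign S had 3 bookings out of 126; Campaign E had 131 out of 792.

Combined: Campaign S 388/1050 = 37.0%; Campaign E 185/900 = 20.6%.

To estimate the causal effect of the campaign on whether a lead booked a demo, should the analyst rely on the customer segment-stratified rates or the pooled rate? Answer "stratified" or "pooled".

Customer segment differs across campaigns for reasons unrelated to any effect of the campaign itself, and it separately predicts the outcome — a classic confounder. We must compare within customer segment levels.
Within each level — premium: 41.7% vs 50.0%; budget: 2.4% vs 16.5% — Campaign E is higher every time.

stratified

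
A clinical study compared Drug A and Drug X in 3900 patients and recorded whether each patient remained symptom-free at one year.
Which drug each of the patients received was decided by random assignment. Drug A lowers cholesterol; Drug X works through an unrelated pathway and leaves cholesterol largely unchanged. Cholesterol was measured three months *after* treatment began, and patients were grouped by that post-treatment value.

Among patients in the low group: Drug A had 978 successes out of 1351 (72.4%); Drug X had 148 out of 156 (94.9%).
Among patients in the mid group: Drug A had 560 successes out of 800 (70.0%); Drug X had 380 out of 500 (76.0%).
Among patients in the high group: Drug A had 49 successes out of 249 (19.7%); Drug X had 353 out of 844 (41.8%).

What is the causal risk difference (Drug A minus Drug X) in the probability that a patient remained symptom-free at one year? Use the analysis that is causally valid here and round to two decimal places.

+0.07

The distribution of cholesterol is itself part of what the drug does — it is an intermediate outcome. Holding it fixed would remove that part of the effect; the total effect is the pooled difference.
The causal difference is the pooled difference: 0.661 − 0.587 = +0.074.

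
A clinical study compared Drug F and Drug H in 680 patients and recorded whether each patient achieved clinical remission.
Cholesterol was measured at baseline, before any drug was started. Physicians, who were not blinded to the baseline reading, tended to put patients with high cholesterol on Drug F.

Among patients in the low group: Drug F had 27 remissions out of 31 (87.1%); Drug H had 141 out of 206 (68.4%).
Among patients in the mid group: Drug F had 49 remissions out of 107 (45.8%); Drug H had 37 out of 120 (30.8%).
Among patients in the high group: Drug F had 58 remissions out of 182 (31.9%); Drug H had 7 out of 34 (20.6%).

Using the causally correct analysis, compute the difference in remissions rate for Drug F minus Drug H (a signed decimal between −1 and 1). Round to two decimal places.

Cholesterol is set before the drug has any effect — it is not caused by the drug — and it independently drives the outcome. That makes it a confounder, so the causal comparison is within cholesterol levels.
Adjusting over the population distribution of cholesterol: 0.349·(0.871−0.684) + 0.334·(0.458−0.308) + 0.318·(0.319−0.206) = +0.151.

+0.15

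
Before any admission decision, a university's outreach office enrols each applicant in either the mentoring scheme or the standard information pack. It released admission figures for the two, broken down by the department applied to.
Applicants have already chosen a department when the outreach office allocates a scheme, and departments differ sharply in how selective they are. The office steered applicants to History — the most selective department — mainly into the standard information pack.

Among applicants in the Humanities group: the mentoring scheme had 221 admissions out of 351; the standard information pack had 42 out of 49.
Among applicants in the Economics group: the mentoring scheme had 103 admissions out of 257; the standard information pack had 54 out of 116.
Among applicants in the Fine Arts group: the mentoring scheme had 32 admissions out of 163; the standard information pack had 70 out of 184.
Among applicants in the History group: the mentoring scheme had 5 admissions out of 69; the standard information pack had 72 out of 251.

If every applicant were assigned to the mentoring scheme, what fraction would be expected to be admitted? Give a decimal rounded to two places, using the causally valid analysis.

0.34

Within every department level the standard information pack has the higher rate, yet pooled the mentoring scheme does — Simpson's reversal.
Department is set before the outreach scheme has any effect — it is not caused by the outreach scheme — and it independently drives the outcome. That makes it a confounder, so the causal comparison is within department levels.
Standardising the mentoring scheme to the population department mix: 0.278·221/351 + 0.259·103/257 + 0.241·32/163 + 0.222·5/69 = 0.342.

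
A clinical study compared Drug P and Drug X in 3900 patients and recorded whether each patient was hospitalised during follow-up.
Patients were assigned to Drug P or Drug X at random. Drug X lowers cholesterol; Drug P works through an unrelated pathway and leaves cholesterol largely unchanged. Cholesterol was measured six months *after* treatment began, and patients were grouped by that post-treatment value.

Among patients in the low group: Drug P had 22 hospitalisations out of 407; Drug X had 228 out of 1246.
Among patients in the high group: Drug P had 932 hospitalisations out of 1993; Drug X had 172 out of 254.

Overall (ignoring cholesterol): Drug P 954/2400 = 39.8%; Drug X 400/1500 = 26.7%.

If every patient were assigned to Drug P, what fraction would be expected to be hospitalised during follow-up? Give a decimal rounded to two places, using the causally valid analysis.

Within every cholesterol level Drug P has the lower rate, yet pooled Drug X does — Simpson's reversal.
Cholesterol is downstream of the drug. One should not condition on a consequence of treatment, so the overall rates are the right comparison.
So P(outcome | do(Drug P)) is just the pooled rate for Drug P: 954/2400 = 0.398.

0.40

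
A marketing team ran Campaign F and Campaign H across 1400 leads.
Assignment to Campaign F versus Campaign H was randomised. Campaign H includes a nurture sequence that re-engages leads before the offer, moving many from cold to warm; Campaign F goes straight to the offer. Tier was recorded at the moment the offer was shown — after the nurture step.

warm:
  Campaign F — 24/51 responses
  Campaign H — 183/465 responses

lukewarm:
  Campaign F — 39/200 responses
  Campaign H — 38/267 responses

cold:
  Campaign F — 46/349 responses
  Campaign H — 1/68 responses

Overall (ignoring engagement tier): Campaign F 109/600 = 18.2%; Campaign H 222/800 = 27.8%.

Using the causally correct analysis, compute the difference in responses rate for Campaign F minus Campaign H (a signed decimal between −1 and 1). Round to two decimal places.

-0.10

Engagement tier lies on the pathway campaign → engagement tier → outcome, so adjusting for it blocks the indirect effect. For the total causal effect of campaign, use the unadjusted pooled rates.
The causal difference is the pooled difference: 0.182 − 0.278 = -0.096.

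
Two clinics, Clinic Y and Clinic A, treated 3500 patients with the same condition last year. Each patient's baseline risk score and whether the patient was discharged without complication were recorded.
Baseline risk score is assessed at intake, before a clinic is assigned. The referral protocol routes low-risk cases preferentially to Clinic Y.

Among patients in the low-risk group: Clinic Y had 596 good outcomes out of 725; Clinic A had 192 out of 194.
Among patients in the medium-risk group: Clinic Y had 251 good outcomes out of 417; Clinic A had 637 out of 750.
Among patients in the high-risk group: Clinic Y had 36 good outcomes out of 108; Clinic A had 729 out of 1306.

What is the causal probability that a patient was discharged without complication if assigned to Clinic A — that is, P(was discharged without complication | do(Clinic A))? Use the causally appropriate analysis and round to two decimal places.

0.77

Here baseline risk score is a common cause — it drives both which clinic a case falls under and the outcome. The crude comparison mixes populations; the stratum-specific rates are the causally relevant ones.
Standardising Clinic A to the population baseline risk score mix: 0.263·192/194 + 0.333·637/750 + 0.404·729/1306 = 0.769.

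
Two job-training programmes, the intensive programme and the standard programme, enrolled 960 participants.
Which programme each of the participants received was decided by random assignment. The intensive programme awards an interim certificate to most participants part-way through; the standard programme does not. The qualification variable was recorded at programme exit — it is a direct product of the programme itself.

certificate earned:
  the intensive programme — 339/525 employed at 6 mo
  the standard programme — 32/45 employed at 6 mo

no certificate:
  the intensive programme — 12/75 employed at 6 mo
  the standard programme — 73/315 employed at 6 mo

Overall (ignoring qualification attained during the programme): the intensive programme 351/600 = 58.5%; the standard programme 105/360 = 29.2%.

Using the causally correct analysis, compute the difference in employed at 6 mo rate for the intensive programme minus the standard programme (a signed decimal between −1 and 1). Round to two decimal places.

Stratifying would compare programmes among participants the programmes themselves sorted into qualification attained during the programme groups — a form of selection on an intermediate. The unconditioned pooled rates give the total causal effect.
The causal difference is the pooled difference: 0.585 − 0.292 = +0.293.

+0.29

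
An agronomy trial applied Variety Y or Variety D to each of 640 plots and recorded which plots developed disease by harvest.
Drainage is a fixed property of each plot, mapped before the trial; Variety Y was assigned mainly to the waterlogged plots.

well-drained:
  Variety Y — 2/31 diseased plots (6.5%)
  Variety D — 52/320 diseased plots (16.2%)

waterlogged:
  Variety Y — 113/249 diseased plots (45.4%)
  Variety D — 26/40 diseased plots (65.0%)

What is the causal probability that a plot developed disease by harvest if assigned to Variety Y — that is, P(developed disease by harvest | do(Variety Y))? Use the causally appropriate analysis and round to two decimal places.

The field drainage-specific comparison favours Variety Y throughout, but the pooled figures favour Variety D. The question is whether to condition on field drainage.
Field drainage is set before the variety has any effect — it is not caused by the variety — and it independently drives the outcome. That makes it a confounder, so the causal comparison is within field drainage levels.
Standardising Variety Y to the population field drainage mix: 0.548·2/31 + 0.452·113/249 = 0.240.

0.24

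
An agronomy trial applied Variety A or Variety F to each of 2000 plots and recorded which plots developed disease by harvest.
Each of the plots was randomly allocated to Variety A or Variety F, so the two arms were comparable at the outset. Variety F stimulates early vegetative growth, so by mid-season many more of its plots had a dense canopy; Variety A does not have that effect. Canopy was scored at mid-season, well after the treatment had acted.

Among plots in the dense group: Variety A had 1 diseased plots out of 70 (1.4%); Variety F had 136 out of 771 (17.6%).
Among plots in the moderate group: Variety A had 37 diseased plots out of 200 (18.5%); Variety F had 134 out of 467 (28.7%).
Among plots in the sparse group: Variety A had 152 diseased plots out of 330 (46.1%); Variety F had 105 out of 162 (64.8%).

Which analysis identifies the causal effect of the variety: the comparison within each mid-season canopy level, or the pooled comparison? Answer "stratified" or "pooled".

pooled

The stratified and pooled comparisons disagree (Variety A wins within each mid-season canopy; Variety F wins overall), so the answer turns on the causal role of mid-season canopy.
Mid-season canopy is recorded after the variety and is itself shifted by it — it sits on the causal path from variety to outcome. Conditioning on a mediator would strip out part of the effect we want; the pooled comparison gives the total causal effect.
Pooled: Variety A 31.7% vs Variety F 26.8%; Variety F is lower overall.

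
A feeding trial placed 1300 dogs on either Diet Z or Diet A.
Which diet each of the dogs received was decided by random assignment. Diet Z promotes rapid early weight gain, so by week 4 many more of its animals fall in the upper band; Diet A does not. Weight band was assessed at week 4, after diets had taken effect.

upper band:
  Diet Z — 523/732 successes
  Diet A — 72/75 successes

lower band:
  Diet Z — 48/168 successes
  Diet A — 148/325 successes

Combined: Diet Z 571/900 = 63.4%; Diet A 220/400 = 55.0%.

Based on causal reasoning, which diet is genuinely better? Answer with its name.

Diet Z

Diet A is higher inside every week-4 weight band stratum but Diet Z is higher in aggregate. Whether to stratify depends on how week-4 weight band relates to the diet.
Week-4 weight band is downstream of the diet. One should not condition on a consequence of treatment, so the overall rates are the right comparison.
Pooled: Diet Z 63.4% vs Diet A 55.0%; Diet Z is higher overall.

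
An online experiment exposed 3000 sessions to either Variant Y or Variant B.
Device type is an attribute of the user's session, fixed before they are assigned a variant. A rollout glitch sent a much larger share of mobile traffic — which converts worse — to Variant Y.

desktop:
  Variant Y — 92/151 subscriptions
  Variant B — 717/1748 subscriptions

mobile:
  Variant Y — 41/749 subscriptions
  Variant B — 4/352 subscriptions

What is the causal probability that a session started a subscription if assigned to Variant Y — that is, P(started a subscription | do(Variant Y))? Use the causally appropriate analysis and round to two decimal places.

Variant Y is higher inside every device type stratum but Variant B is higher in aggregate. Whether to stratify depends on how device type relates to the variant.
Device type differs across variants for reasons unrelated to any effect of the variant itself, and it separately predicts the outcome — a classic confounder. We must compare within device type levels.
Standardising Variant Y to the population device type mix: 0.633·92/151 + 0.367·41/749 = 0.406.

0.41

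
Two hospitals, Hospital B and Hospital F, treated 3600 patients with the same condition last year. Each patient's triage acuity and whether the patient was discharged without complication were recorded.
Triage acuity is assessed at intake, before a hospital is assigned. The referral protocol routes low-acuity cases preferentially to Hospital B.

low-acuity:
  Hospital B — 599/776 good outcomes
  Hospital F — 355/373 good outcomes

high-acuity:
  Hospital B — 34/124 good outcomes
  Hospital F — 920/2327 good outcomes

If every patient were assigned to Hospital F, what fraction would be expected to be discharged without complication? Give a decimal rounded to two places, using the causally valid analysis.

The imbalance in triage acuity arose from how patients were allocated, not from anything the hospital did; and triage acuity independently affects the outcome. The pooled gap is confounded — condition on triage acuity.
Standardising Hospital F to the population triage acuity mix: 0.319·355/373 + 0.681·920/2327 = 0.573.

0.57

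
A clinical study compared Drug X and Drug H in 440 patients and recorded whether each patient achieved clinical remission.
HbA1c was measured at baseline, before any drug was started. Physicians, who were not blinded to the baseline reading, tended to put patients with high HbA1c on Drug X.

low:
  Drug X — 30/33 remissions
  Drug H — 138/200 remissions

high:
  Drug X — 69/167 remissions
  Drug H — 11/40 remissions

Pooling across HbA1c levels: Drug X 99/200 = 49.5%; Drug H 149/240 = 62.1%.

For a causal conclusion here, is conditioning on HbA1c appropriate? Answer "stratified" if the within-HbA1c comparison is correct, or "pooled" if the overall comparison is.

HbA1c is set before the drug has any effect — it is not caused by the drug — and it independently drives the outcome. That makes it a confounder, so the causal comparison is within HbA1c levels.
Within each level — low: 90.9% vs 69.0%; high: 41.3% vs 27.5% — Drug X is higher every time.

stratified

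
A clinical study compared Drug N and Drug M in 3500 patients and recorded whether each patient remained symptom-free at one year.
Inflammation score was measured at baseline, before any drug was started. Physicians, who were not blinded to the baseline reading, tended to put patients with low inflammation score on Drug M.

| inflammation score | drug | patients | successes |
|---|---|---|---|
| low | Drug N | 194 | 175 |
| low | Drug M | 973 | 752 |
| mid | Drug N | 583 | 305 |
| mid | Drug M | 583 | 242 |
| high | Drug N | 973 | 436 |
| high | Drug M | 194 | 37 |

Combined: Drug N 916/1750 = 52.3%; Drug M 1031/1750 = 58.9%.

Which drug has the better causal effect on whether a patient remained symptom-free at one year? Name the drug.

Drug N

Nothing the drug does changes inflammation score; the imbalance is an allocation artefact. With inflammation score also predicting the outcome, the pooled figure is confounded, and the within-stratum comparison is the causal one.
Within each level — low: 90.2% vs 77.3%; mid: 52.3% vs 41.5%; high: 44.8% vs 19.1% — Drug N is higher every time.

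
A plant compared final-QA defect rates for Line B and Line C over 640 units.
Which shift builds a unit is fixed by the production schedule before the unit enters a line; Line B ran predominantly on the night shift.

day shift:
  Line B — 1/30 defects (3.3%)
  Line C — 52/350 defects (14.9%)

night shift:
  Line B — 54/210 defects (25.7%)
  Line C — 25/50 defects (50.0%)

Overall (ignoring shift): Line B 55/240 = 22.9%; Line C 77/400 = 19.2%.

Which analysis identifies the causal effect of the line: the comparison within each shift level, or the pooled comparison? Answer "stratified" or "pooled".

Within every shift level Line B has the lower rate, yet pooled Line C does — Simpson's reversal.
Shift is set before the line has any effect — it is not caused by the line — and it independently drives the outcome. That makes it a confounder, so the causal comparison is within shift levels.
Within each level — day shift: 3.3% vs 14.9%; night shift: 25.7% vs 50.0% — Line B is lower every time.

stratified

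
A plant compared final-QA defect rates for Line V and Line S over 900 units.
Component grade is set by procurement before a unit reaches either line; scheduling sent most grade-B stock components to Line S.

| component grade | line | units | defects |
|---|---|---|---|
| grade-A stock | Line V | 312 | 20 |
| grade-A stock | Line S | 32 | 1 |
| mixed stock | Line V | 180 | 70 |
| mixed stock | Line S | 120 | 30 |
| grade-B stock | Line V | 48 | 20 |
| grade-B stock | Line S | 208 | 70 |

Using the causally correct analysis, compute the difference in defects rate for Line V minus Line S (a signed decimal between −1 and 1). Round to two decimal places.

Here component grade is a common cause — it drives both which line a case falls under and the outcome. The crude comparison mixes populations; the stratum-specific rates are the causally relevant ones.
Adjusting over the population distribution of component grade: 0.382·(0.064−0.031) + 0.333·(0.389−0.250) + 0.284·(0.417−0.337) = +0.082.

+0.08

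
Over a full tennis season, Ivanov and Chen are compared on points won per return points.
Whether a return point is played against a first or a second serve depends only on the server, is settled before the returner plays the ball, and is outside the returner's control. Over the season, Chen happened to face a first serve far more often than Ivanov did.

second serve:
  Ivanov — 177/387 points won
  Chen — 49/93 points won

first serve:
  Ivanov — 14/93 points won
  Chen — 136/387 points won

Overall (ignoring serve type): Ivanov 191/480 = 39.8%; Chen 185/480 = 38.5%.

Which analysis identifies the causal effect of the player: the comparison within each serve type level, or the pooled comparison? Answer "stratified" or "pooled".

stratified

Within every serve type level Chen has the higher rate, yet pooled Ivanov does — Simpson's reversal.
Nothing the player does changes serve type; the imbalance is an allocation artefact. With serve type also predicting the outcome, the pooled figure is confounded, and the within-stratum comparison is the causal one.
Within each level — second serve: 45.7% vs 52.7%; first serve: 15.1% vs 35.1% — Chen is higher every time.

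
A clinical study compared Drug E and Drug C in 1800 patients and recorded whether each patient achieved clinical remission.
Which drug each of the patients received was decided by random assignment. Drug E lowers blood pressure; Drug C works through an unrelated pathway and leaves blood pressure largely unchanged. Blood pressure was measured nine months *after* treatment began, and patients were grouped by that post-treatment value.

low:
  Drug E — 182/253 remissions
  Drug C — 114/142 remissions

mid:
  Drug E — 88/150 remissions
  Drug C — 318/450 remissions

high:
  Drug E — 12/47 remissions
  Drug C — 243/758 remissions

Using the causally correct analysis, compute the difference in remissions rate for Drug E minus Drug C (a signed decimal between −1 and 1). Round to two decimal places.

+0.13

Blood pressure lies on the pathway drug → blood pressure → outcome, so adjusting for it blocks the indirect effect. For the total causal effect of drug, use the unadjusted pooled rates.
The causal difference is the pooled difference: 0.627 − 0.500 = +0.127.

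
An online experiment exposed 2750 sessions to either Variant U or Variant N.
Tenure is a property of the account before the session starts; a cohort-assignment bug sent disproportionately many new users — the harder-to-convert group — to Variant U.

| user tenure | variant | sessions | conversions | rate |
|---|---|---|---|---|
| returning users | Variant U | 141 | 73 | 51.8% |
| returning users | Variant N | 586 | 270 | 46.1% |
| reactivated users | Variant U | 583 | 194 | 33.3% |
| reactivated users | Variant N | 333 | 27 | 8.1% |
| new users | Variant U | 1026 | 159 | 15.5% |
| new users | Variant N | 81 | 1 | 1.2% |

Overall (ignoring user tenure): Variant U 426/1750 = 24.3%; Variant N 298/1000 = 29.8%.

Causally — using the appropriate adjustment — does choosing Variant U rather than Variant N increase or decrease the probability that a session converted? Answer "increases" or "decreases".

Since user tenure is a pre-existing factor (not a product of the variant) and it affects the outcome on its own, it is a confounder. The stratified rates, not the pooled rate, identify the causal effect.
Within each level — returning users: 51.8% vs 46.1%; reactivated users: 33.3% vs 8.1%; new users: 15.5% vs 1.2% — Variant U is higher every time.

increases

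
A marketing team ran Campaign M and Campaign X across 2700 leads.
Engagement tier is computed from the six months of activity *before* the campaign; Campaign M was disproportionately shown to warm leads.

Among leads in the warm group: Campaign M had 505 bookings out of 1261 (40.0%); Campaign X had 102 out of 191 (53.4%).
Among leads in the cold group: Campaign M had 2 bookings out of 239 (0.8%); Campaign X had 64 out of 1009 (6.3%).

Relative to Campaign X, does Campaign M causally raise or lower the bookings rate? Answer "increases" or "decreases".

decreases

The stratified and pooled comparisons disagree (Campaign X wins within each engagement tier; Campaign M wins overall), so the answer turns on the causal role of engagement tier.
Engagement tier is set before the campaign has any effect — it is not caused by the campaign — and it independently drives the outcome. That makes it a confounder, so the causal comparison is within engagement tier levels.
Within each level — warm: 40.0% vs 53.4%; cold: 0.8% vs 6.3% — Campaign X is higher every time.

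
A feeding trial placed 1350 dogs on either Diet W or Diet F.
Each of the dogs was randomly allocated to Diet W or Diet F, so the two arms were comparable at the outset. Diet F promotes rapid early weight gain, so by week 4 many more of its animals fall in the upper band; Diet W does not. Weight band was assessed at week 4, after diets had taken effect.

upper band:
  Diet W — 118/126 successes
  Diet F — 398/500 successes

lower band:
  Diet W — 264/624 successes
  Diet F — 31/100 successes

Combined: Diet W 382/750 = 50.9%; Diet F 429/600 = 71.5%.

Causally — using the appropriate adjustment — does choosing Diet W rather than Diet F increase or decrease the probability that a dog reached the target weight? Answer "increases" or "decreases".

The distribution of week-4 weight band is itself part of what the diet does — it is an intermediate outcome. Holding it fixed would remove that part of the effect; the total effect is the pooled difference.
Pooled: Diet W 50.9% vs Diet F 71.5%; Diet F is higher overall.

decreases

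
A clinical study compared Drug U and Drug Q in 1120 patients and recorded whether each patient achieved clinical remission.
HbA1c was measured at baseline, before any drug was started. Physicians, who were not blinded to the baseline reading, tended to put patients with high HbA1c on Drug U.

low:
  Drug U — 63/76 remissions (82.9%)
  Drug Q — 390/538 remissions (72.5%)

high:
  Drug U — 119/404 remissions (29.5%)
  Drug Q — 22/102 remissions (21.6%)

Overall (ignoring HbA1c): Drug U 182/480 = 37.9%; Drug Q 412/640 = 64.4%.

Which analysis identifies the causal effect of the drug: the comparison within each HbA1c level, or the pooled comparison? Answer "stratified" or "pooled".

Nothing the drug does changes HbA1c; the imbalance is an allocation artefact. With HbA1c also predicting the outcome, the pooled figure is confounded, and the within-stratum comparison is the causal one.
Within each level — low: 82.9% vs 72.5%; high: 29.5% vs 21.6% — Drug U is higher every time.

stratified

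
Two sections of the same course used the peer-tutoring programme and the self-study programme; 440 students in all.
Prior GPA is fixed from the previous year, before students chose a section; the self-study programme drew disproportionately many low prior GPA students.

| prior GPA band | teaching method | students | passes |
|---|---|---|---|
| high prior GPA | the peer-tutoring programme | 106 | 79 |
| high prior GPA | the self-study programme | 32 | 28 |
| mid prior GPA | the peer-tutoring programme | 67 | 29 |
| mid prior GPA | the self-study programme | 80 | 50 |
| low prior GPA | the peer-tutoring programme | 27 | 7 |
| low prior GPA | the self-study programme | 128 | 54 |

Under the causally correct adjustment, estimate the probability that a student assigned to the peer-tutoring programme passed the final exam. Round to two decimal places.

0.47

the self-study programme is higher inside every prior GPA band stratum but the peer-tutoring programme is higher in aggregate. Whether to stratify depends on how prior GPA band relates to the teaching method.
Prior GPA band differs across teaching methods for reasons unrelated to any effect of the teaching method itself, and it separately predicts the outcome — a classic confounder. We must compare within prior GPA band levels.
Standardising the peer-tutoring programme to the population prior GPA band mix: 0.314·79/106 + 0.334·29/67 + 0.352·7/27 = 0.470.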